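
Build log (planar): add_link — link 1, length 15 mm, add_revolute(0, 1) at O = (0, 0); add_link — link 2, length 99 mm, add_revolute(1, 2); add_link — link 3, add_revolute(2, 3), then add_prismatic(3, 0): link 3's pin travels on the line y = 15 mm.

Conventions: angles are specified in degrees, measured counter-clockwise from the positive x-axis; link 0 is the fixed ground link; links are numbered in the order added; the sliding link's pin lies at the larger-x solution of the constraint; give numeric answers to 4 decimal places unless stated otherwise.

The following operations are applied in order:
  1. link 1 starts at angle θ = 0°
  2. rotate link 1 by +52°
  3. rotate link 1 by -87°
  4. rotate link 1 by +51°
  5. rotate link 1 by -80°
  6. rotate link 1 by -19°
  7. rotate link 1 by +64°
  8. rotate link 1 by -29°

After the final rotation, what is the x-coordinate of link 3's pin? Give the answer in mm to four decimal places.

geometry: r = 15 mm, L = 99 mm, e = 15 mm; θ starts at 0°
rotate link 1 by +52°: θ ← 0° +52° = 52°
rotate link 1 by -87°: θ ← 52° -87° = -35°
rotate link 1 by +51°: θ ← -35° +51° = 16°
rotate link 1 by -80°: θ ← 16° -80° = -64°
rotate link 1 by -19°: θ ← -64° -19° = -83°
rotate link 1 by +64°: θ ← -83° +64° = -19°
rotate link 1 by -29°: θ ← -19° -29° = -48°
crank pin P = (r cos θ, r sin θ) = (10.036959, -11.147172)
h = r sin θ − e = -11.147172 − 15 = -26.147172
x = r cos θ + √(L² − h²) = 10.036959 + 95.484687 = 105.521646

105.5216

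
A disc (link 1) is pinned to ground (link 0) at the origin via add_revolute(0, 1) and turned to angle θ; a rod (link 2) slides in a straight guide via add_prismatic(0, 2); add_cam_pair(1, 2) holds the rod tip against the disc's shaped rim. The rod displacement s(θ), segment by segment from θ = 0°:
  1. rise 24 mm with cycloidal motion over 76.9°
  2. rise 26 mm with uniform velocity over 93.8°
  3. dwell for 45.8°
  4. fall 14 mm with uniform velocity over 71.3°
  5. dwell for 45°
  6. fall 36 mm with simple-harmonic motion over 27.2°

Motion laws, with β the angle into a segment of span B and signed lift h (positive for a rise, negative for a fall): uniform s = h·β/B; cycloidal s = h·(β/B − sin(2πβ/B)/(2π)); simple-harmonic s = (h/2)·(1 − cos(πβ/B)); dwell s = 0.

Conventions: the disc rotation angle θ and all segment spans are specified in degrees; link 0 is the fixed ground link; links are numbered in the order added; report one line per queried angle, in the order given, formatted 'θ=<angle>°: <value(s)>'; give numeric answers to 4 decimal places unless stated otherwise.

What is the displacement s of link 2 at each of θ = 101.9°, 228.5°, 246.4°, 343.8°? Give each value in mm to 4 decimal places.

segment 1 (0° to 76.9°, cycloidal, h = 24) is passed completely: s = 0.0000 + (24) = 24.0000
θ = 101.9° falls in segment 2 (76.9° to 170.7°, uniform, h = 26): β = 101.9 − 76.9 = 25°, B = 93.8°; Δs = 26·25/93.8 = 6.9296; s = 24.0000 + 6.9296 = 30.9296
segment 2 (76.9° to 170.7°, uniform, h = 26) is passed completely: s = 24.0000 + (26) = 50.0000
segment 3 (170.7° to 216.5°, dwell): s unchanged at 50.0000
θ = 228.5° falls in segment 4 (216.5° to 287.8°, uniform, h = -14): β = 228.5 − 216.5 = 12°, B = 71.3°; Δs = -14·12/71.3 = -2.3562; s = 50.0000 − 2.3562 = 47.6438
θ = 246.4° falls in segment 4 (216.5° to 287.8°, uniform, h = -14): β = 246.4 − 216.5 = 29.9°, B = 71.3°; Δs = -14·29.9/71.3 = -5.8710; s = 50.0000 − 5.8710 = 44.1290
segment 4 (216.5° to 287.8°, uniform, h = -14) is passed completely: s = 50.0000 + (-14) = 36.0000
segment 5 (287.8° to 332.8°, dwell): s unchanged at 36.0000
θ = 343.8° falls in segment 6 (332.8° to 360°, simple-harmonic, h = -36): β = 343.8 − 332.8 = 11°, B = 27.2°; Δs = -36/2·(1 − cos(π·0.4044)) = -12.6755; s = 36.0000 − 12.6755 = 23.3245

θ=101.9°: 30.9296
θ=228.5°: 47.6438
θ=246.4°: 44.1290
θ=343.8°: 23.3245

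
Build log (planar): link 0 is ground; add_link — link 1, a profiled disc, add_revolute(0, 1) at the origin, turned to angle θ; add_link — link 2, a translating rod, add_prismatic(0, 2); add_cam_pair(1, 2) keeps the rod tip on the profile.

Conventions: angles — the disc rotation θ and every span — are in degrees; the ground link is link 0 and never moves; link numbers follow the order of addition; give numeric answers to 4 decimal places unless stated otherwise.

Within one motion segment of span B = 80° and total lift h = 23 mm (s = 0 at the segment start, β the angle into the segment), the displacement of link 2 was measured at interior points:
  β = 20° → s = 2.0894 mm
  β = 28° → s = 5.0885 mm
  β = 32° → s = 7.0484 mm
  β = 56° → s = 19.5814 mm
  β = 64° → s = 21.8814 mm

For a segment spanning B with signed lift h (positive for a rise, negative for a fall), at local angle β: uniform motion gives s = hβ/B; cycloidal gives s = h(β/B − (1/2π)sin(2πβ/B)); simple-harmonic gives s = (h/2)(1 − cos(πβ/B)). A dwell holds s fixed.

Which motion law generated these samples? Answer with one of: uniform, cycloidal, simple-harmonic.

candidates at β/B = r: uniform s = h·r (linear in β); cycloidal s = h·(r − sin(2πr)/(2π)); simple-harmonic s = (h/2)(1 − cos(πr))
β=20°: printed 2.0894 | uniform 5.7500, cycloidal 2.0894, simple-harmonic 3.3683
β=28°: printed 5.0885 | uniform 8.0500, cycloidal 5.0885, simple-harmonic 6.2791
β=32°: printed 7.0484 | uniform 9.2000, cycloidal 7.0484, simple-harmonic 7.9463
β=56°: printed 19.5814 | uniform 16.1000, cycloidal 19.5814, simple-harmonic 18.2595
β=64°: printed 21.8814 | uniform 18.4000, cycloidal 21.8814, simple-harmonic 20.8037
only one law matches every sample → cycloidal

cycloidal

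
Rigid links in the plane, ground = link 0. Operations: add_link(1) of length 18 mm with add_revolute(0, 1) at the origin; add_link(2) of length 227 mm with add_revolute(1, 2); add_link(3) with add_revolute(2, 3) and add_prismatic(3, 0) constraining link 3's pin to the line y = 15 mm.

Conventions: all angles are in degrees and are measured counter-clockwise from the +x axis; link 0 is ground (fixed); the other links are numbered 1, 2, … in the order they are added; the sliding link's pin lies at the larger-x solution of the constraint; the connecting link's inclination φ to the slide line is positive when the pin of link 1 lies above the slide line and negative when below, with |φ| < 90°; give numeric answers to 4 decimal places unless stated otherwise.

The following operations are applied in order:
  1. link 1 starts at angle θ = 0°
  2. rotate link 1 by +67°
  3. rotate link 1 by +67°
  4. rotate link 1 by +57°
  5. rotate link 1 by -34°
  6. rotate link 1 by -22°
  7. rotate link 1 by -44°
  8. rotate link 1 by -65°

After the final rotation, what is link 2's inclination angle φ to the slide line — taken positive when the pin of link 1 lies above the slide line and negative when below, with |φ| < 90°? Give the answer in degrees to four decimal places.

geometry: r = 18 mm, L = 227 mm, e = 15 mm; θ starts at 0°
rotate link 1 by +67°: θ ← 0° +67° = 67°
rotate link 1 by +67°: θ ← 67° +67° = 134°
rotate link 1 by +57°: θ ← 134° +57° = 191°
rotate link 1 by -34°: θ ← 191° -34° = 157°
rotate link 1 by -22°: θ ← 157° -22° = 135°
rotate link 1 by -44°: θ ← 135° -44° = 91°
rotate link 1 by -65°: θ ← 91° -65° = 26°
h = r sin θ − e = 7.890681 − 15 = -7.109319
sin φ = h / L = -7.109319 / 227 = -0.03131859
φ = arcsin(-0.03131859) = -1.794716°

-1.7947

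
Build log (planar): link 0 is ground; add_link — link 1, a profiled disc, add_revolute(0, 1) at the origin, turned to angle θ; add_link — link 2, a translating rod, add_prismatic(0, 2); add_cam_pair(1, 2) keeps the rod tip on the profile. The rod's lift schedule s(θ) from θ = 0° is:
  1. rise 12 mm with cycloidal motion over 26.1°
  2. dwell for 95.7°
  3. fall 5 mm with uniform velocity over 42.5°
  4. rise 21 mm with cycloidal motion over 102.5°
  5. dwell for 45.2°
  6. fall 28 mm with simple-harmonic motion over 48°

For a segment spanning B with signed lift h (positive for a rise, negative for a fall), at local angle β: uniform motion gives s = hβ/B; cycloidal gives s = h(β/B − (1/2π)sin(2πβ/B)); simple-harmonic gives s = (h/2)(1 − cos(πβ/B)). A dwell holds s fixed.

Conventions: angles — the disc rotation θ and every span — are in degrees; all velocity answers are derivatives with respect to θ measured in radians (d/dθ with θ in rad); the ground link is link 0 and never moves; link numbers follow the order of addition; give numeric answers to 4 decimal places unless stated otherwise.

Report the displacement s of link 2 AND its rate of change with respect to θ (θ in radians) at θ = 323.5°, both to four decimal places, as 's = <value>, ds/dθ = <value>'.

seg 1 [0°–26.1°] cycloidal, h=12: full span → s += 12 → s = 12.0000
seg 2 [26.1°–121.8°] dwell: s stays 12.0000
seg 3 [121.8°–164.3°] uniform, h=-5: full span → s += -5 → s = 7.0000
seg 4 [164.3°–266.8°] cycloidal, h=21: full span → s += 21 → s = 28.0000
seg 5 [266.8°–312°] dwell: s stays 28.0000
seg 6 [312°–360°] simple-harmonic, h=-28: θ=323.5° here. β=11.5, B=48. -28/2·(1 − cos(π·0.2396)) = -3.7819 → s = 24.2181
velocity in seg [312°–360°] (simple-harmonic), θ in radians: β = 11.5° = 0.2007 rad, B = 48° = 0.8378 rad; ds/dθ = (πh/(2B)) sin(πβ/B) = (π·(-28)/(2·0.8378)) sin(π·0.2396) = -35.888596 mm/rad

s = 24.2181, ds/dθ = -35.8886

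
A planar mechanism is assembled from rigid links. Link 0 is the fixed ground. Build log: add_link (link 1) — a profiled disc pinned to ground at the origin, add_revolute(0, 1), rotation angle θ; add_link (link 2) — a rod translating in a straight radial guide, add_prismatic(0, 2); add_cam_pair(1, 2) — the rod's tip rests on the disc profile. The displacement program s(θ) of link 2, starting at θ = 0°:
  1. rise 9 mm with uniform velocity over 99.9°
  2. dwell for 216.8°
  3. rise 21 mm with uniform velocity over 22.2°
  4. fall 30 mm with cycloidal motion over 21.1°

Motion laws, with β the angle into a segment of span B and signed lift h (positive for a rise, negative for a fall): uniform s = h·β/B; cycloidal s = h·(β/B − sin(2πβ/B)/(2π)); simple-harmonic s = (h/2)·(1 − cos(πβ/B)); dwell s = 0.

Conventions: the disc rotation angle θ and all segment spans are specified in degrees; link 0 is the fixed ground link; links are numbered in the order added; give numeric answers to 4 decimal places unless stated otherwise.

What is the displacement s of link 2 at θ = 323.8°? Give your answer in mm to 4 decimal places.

seg 1 [0°–99.9°] uniform, h=9: full span → s += 9 → s = 9.0000
seg 2 [99.9°–316.7°] dwell: s stays 9.0000
seg 3 [316.7°–338.9°] uniform, h=21: θ=323.8° here. β=7.1, B=22.2. 21·7.1/22.2 = 6.7162 → s = 15.7162

15.7162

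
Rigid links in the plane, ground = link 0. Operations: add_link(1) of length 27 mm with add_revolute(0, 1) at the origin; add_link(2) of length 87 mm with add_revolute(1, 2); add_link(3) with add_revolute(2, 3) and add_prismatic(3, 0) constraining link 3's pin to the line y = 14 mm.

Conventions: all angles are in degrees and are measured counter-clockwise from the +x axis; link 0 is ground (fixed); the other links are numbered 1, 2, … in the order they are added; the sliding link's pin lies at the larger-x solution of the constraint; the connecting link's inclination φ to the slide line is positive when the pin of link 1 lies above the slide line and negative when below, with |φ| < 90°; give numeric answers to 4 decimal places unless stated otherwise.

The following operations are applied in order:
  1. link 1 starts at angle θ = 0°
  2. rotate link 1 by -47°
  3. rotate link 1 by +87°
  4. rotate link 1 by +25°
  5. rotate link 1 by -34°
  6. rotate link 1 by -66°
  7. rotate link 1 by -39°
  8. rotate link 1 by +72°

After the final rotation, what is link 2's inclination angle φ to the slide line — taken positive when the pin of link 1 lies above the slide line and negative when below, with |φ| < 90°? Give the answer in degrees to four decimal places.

geometry: r = 27 mm, L = 87 mm, e = 14 mm; θ starts at 0°
rotate link 1 by -47°: θ ← 0° -47° = -47°
rotate link 1 by +87°: θ ← -47° +87° = 40°
rotate link 1 by +25°: θ ← 40° +25° = 65°
rotate link 1 by -34°: θ ← 65° -34° = 31°
rotate link 1 by -66°: θ ← 31° -66° = -35°
rotate link 1 by -39°: θ ← -35° -39° = -74°
rotate link 1 by +72°: θ ← -74° +72° = -2°
h = r sin θ − e = -0.942286 − 14 = -14.942286
sin φ = h / L = -14.942286 / 87 = -0.17175042
φ = arcsin(-0.17175042) = -9.889608°

-9.8896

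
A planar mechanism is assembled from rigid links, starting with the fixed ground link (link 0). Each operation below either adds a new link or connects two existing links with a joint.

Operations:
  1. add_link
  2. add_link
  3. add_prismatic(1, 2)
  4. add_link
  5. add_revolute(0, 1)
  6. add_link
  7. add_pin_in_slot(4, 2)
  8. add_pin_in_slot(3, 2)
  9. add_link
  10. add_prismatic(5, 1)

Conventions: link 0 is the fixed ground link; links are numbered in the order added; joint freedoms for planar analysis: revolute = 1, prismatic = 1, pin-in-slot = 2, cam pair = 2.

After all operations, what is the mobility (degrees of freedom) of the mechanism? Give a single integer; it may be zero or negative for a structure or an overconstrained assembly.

ground; <1,0,0>
#1 <2,0,0>
#2 <3,0,0>
P:1↔2 J1 <3,1,0>
#3 <4,1,0>
R:0↔1 J1 <4,2,0>
#4 <5,2,0>
PS:4↔2 J2 <5,2,1>
PS:3↔2 J2 <5,2,2>
#5 <6,2,2>
P:5↔1 J1 <6,3,2>
3×5 − 2×3 − 1×2 = 7

M = 7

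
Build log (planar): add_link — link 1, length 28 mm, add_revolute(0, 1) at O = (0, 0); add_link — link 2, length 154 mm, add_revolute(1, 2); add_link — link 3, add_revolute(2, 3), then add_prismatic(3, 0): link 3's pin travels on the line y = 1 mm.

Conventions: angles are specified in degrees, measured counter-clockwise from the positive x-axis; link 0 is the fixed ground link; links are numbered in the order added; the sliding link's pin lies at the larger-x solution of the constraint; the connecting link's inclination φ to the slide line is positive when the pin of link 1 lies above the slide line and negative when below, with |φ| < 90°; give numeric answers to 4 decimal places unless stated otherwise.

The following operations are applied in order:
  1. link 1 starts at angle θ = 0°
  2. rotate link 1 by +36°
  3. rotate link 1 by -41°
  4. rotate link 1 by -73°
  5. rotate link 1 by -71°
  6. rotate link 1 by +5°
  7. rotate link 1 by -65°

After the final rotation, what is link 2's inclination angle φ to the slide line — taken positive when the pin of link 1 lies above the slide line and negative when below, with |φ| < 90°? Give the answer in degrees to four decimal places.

geometry: r = 28 mm, L = 154 mm, e = 1 mm; θ starts at 0°
rotate link 1 by +36°: θ ← 0° +36° = 36°
rotate link 1 by -41°: θ ← 36° -41° = -5°
rotate link 1 by -73°: θ ← -5° -73° = -78°
rotate link 1 by -71°: θ ← -78° -71° = -149°
rotate link 1 by +5°: θ ← -149° +5° = -144°
rotate link 1 by -65°: θ ← -144° -65° = -209°
h = r sin θ − e = 13.574669 − 1 = 12.574669
sin φ = h / L = 12.574669 / 154 = 0.08165370
φ = arcsin(0.08165370) = 4.683627°

4.6836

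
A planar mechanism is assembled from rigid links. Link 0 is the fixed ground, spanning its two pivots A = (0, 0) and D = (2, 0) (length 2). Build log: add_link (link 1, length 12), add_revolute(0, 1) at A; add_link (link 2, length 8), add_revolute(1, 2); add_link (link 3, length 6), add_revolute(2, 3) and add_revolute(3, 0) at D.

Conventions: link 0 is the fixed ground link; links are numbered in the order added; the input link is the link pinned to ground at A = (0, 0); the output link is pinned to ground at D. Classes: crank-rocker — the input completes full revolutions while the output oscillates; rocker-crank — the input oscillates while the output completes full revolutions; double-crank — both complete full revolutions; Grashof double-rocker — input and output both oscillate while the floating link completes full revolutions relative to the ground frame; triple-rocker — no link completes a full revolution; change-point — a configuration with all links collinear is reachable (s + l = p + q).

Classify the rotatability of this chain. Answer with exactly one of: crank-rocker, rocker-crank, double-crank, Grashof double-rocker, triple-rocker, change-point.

lengths: ground=2, input=12, coupler=8, output=6
sorted: s=2 (shortest), l=12 (longest), p+q=14
s + l = 14 vs p + q = 14
s + l = p + q → change-point (collinear configuration reachable)

change-point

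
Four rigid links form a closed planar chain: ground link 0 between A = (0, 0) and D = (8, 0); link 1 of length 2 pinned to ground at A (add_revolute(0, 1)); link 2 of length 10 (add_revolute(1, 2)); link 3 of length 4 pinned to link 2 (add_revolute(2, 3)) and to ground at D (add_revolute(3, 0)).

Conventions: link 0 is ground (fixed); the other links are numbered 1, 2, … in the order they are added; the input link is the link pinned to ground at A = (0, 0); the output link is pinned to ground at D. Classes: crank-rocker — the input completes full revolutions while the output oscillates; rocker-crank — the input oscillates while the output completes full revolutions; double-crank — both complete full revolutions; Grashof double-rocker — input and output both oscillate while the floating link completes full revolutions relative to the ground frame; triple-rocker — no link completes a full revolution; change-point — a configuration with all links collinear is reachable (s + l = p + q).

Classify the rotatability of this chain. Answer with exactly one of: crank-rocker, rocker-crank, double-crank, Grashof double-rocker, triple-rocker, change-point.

lengths: ground=8, input=2, coupler=10, output=4
sorted: s=2 (shortest), l=10 (longest), p+q=12
s + l = 12 vs p + q = 12
s + l = p + q → change-point (collinear configuration reachable)

change-point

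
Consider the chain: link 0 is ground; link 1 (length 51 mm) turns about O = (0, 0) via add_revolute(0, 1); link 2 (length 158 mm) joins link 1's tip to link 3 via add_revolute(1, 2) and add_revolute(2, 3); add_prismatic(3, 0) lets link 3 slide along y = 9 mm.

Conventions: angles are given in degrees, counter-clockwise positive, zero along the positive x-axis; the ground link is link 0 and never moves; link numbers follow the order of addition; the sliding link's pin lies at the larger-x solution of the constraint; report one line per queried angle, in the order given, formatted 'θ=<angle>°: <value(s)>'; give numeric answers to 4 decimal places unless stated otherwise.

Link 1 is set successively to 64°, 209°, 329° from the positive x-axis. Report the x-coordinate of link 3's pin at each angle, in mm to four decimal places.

geometry: r = 51 mm, L = 158 mm, e = 9 mm
θ=64°: crank pin P = (r cos θ, r sin θ) = (22.356928, 45.838496)
θ=64°: h = r sin θ − e = 45.838496 − 9 = 36.838496
θ=64°: x = r cos θ + √(L² − h²) = 22.356928 + 153.645453 = 176.002381
θ=209°: crank pin P = (r cos θ, r sin θ) = (-44.605605, -24.725291)
θ=209°: h = r sin θ − e = -24.725291 − 9 = -33.725291
θ=209°: x = r cos θ + √(L² − h²) = -44.605605 + 154.358689 = 109.753084
θ=329°: crank pin P = (r cos θ, r sin θ) = (43.715532, -26.266942)
θ=329°: h = r sin θ − e = -26.266942 − 9 = -35.266942
θ=329°: x = r cos θ + √(L² − h²) = 43.715532 + 154.013775 = 197.729307

θ=64°: 176.0024
θ=209°: 109.7531
θ=329°: 197.7293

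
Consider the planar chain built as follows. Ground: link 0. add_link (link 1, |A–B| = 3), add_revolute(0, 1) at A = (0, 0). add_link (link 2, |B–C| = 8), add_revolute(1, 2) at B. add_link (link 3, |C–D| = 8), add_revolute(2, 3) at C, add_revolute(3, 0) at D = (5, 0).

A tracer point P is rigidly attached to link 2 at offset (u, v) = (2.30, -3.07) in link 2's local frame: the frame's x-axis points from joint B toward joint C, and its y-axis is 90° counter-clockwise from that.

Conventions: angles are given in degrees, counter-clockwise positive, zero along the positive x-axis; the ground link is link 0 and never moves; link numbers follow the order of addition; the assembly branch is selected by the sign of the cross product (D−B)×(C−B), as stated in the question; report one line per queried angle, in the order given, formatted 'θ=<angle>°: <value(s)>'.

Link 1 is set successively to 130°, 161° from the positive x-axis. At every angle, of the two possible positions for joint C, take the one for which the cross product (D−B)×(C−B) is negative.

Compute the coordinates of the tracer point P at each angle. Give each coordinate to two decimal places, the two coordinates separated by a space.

A=(0,0), D=(5.00,0)
θ=130°: B = A + 3.00·(cos130°, sin130°) = (-1.9284, 2.2981)
θ=130°: |BD| = 7.2996
θ=130°: circle(B,8.00) ∩ circle(D,8.00): a=3.6498, h=7.1189
θ=130°:   candidates: C₊=(3.7771,7.9060) cross=51.965; C₋=(-0.7054,-5.6078) cross=-51.965
θ=130°:   branch - wants cross < 0 → take C=(-0.7054,-5.6078) (cross=-51.965)
θ=130°: ex = (C−B)/|BC| = (0.1529,-0.9882); ey = (0.9882,0.1529)
θ=130°: P = B + 2.30·ex + -3.07·ey = (-4.6107,-0.4441)
θ=161°: B = A + 3.00·(cos161°, sin161°) = (-2.8366, 0.9767)
θ=161°: |BD| = 7.8972
θ=161°: circle(B,8.00) ∩ circle(D,8.00): a=3.9486, h=6.9576
θ=161°:   candidates: C₊=(1.9422,7.3926) cross=54.946; C₋=(0.2212,-6.4159) cross=-54.946
θ=161°:   branch - wants cross < 0 → take C=(0.2212,-6.4159) (cross=-54.946)
θ=161°: ex = (C−B)/|BC| = (0.3822,-0.9241); ey = (0.9241,0.3822)
θ=161°: P = B + 2.30·ex + -3.07·ey = (-4.7943,-2.3221)

θ=130°: -4.61 -0.44
θ=161°: -4.79 -2.32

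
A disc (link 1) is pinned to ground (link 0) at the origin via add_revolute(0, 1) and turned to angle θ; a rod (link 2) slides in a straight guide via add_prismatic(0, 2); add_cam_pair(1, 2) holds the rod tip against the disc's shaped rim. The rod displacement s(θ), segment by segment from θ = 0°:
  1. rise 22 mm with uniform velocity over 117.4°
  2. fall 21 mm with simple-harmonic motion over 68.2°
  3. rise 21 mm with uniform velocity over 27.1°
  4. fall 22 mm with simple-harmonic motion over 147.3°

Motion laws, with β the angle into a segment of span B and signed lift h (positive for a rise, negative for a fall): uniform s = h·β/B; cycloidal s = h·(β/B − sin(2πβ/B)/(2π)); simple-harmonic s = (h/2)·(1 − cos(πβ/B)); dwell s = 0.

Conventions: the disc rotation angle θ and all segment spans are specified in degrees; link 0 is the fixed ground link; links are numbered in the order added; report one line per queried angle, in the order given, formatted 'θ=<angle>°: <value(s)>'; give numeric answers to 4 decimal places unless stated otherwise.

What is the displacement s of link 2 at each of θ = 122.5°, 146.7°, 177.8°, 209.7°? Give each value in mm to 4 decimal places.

segment 1 (0° to 117.4°, uniform, h = 22) is passed completely: s = 0.0000 + (22) = 22.0000
θ = 122.5° falls in segment 2 (117.4° to 185.6°, simple-harmonic, h = -21): β = 122.5 − 117.4 = 5.1°, B = 68.2°; Δs = -21/2·(1 − cos(π·0.0748)) = -0.2884; s = 22.0000 − 0.2884 = 21.7116
θ = 146.7° falls in segment 2 (117.4° to 185.6°, simple-harmonic, h = -21): β = 146.7 − 117.4 = 29.3°, B = 68.2°; Δs = -21/2·(1 − cos(π·0.4296)) = -8.1972; s = 22.0000 − 8.1972 = 13.8028
θ = 177.8° falls in segment 2 (117.4° to 185.6°, simple-harmonic, h = -21): β = 177.8 − 117.4 = 60.4°, B = 68.2°; Δs = -21/2·(1 − cos(π·0.8856)) = -20.3295; s = 22.0000 − 20.3295 = 1.6705
segment 2 (117.4° to 185.6°, simple-harmonic, h = -21) is passed completely: s = 22.0000 + (-21) = 1.0000
θ = 209.7° falls in segment 3 (185.6° to 212.7°, uniform, h = 21): β = 209.7 − 185.6 = 24.1°, B = 27.1°; Δs = 21·24.1/27.1 = 18.6753; s = 1.0000 + 18.6753 = 19.6753

θ=122.5°: 21.7116
θ=146.7°: 13.8028
θ=177.8°: 1.6705
θ=209.7°: 19.6753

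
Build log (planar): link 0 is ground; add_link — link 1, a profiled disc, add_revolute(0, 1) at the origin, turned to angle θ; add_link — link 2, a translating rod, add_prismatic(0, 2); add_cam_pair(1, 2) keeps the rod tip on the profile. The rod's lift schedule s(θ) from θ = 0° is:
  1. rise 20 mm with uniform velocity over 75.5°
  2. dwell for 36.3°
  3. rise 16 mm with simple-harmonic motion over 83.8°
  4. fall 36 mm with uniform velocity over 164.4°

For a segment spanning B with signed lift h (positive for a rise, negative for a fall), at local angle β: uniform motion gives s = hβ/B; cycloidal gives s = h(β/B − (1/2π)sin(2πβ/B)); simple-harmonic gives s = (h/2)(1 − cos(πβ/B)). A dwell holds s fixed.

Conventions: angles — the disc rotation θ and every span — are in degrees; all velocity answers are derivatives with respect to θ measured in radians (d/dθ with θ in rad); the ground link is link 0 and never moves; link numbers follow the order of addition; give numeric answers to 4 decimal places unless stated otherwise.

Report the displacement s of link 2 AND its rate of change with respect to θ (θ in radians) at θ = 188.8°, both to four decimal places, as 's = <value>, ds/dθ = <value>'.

seg 1 [0°–75.5°] uniform, h=20: full span → s += 20 → s = 20.0000
seg 2 [75.5°–111.8°] dwell: s stays 20.0000
seg 3 [111.8°–195.6°] simple-harmonic, h=16: θ=188.8° here. β=77, B=83.8. 16/2·(1 − cos(π·0.9189)) = 15.7415 → s = 35.7415
velocity in seg [111.8°–195.6°] (simple-harmonic), θ in radians: β = 77° = 1.3439 rad, B = 83.8° = 1.4626 rad; ds/dθ = (πh/(2B)) sin(πβ/B) = (π·16/(2·1.4626)) sin(π·0.9189) = 4.333303 mm/rad

s = 35.7415, ds/dθ = 4.3333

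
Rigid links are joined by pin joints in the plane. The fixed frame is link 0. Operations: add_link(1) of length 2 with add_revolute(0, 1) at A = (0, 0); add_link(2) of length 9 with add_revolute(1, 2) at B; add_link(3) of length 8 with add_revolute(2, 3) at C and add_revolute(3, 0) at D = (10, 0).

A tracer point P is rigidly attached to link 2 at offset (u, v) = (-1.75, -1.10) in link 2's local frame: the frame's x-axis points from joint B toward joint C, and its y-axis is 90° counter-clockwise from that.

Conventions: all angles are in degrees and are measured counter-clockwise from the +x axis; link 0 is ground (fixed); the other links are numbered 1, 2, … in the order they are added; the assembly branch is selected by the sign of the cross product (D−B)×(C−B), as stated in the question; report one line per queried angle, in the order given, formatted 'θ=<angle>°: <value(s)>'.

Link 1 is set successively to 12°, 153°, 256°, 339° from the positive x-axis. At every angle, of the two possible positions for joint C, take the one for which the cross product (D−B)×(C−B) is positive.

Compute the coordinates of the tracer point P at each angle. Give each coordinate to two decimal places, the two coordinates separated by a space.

A=(0,0), D=(10.00,0)
θ=12°: B = A + 2.00·(cos12°, sin12°) = (1.9563, 0.4158)
θ=12°: |BD| = 8.0544
θ=12°: circle(B,9.00) ∩ circle(D,8.00): a=5.0825, h=7.4275
θ=12°:   candidates: C₊=(7.4155,7.5710) cross=59.824; C₋=(6.6486,-7.2642) cross=-59.824
θ=12°:   branch + wants cross > 0 → take C=(7.4155,7.5710) (cross=59.824)
θ=12°: ex = (C−B)/|BC| = (0.6066,0.7950); ey = (-0.7950,0.6066)
θ=12°: P = B + -1.75·ex + -1.10·ey = (1.7693,-1.6427)
θ=153°: B = A + 2.00·(cos153°, sin153°) = (-1.7820, 0.9080)
θ=153°: |BD| = 11.8169
θ=153°: circle(B,9.00) ∩ circle(D,8.00): a=6.6278, h=6.0887
θ=153°:   candidates: C₊=(5.2940,6.4694) cross=71.950; C₋=(4.3583,-5.6720) cross=-71.950
θ=153°:   branch + wants cross > 0 → take C=(5.2940,6.4694) (cross=71.950)
θ=153°: ex = (C−B)/|BC| = (0.7862,0.6179); ey = (-0.6179,0.7862)
θ=153°: P = B + -1.75·ex + -1.10·ey = (-2.4782,-1.0383)
θ=256°: B = A + 2.00·(cos256°, sin256°) = (-0.4838, -1.9406)
θ=256°: |BD| = 10.6619
θ=256°: circle(B,9.00) ∩ circle(D,8.00): a=6.1282, h=6.5913
θ=256°:   candidates: C₊=(4.3423,5.6560) cross=70.276; C₋=(6.7417,-7.3064) cross=-70.276
θ=256°:   branch + wants cross > 0 → take C=(4.3423,5.6560) (cross=70.276)
θ=256°: ex = (C−B)/|BC| = (0.5362,0.8441); ey = (-0.8441,0.5362)
θ=256°: P = B + -1.75·ex + -1.10·ey = (-0.4938,-4.0076)
θ=339°: B = A + 2.00·(cos339°, sin339°) = (1.8672, -0.7167)
θ=339°: |BD| = 8.1644
θ=339°: circle(B,9.00) ∩ circle(D,8.00): a=5.1233, h=7.3995
θ=339°:   candidates: C₊=(6.3211,7.1039) cross=60.412; C₋=(7.6203,-7.6379) cross=-60.412
θ=339°:   branch + wants cross > 0 → take C=(6.3211,7.1039) (cross=60.412)
θ=339°: ex = (C−B)/|BC| = (0.4949,0.8690); ey = (-0.8690,0.4949)
θ=339°: P = B + -1.75·ex + -1.10·ey = (1.9570,-2.7818)

θ=12°: 1.77 -1.64
θ=153°: -2.48 -1.04
θ=256°: -0.49 -4.01
θ=339°: 1.96 -2.78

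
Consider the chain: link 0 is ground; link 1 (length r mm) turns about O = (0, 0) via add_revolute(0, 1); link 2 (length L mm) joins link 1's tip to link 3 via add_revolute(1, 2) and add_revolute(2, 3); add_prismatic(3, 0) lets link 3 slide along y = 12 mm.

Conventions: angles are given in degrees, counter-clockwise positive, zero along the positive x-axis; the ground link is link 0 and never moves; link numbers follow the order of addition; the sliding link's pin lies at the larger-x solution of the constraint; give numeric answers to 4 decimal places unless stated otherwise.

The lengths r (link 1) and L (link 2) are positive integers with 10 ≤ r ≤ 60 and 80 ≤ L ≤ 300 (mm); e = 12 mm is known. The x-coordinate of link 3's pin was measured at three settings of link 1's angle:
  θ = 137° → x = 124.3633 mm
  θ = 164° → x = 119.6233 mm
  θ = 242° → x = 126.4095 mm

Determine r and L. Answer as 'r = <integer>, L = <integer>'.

constraint per measurement: (x − r cos θ)² + (r sin θ − e)² = L²
subtracting the θ₁ and θ₂ equations cancels the r² and L² terms:
r = (x₁² − x₂²) / (2[(x₁cos θ₁ + e sin θ₁) − (x₂cos θ₂ + e sin θ₂)]) = 20.0002 → r = 20
L² = (x₁ − r cos θ₁)² + (r sin θ₁ − e)² = 19321.0136 → L = 139.0000 → L = 139
check at θ₃=242°: x = 126.4095 (printed 126.4095) ✓

r = 20, L = 139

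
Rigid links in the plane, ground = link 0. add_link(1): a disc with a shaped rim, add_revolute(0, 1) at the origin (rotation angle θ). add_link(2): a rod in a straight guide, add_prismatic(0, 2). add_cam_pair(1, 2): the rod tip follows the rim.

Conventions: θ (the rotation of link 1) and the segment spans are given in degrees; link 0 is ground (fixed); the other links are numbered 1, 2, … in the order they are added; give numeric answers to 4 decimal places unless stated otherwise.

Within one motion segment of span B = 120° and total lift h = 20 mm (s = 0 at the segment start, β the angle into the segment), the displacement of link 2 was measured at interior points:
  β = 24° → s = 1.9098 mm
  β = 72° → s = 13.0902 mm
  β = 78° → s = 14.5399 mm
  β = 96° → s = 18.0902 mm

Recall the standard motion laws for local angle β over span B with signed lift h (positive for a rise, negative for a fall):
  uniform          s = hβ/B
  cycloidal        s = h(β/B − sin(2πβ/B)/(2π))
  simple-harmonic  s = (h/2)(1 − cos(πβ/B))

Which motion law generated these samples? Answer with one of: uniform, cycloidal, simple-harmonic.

candidates at β/B = r: uniform s = h·r (linear in β); cycloidal s = h·(r − sin(2πr)/(2π)); simple-harmonic s = (h/2)(1 − cos(πr))
β=24°: printed 1.9098 | uniform 4.0000, cycloidal 0.9727, simple-harmonic 1.9098
β=72°: printed 13.0902 | uniform 12.0000, cycloidal 13.8710, simple-harmonic 13.0902
β=78°: printed 14.5399 | uniform 13.0000, cycloidal 15.5752, simple-harmonic 14.5399
β=96°: printed 18.0902 | uniform 16.0000, cycloidal 19.0273, simple-harmonic 18.0902
only one law matches every sample → simple-harmonic

simple-harmonic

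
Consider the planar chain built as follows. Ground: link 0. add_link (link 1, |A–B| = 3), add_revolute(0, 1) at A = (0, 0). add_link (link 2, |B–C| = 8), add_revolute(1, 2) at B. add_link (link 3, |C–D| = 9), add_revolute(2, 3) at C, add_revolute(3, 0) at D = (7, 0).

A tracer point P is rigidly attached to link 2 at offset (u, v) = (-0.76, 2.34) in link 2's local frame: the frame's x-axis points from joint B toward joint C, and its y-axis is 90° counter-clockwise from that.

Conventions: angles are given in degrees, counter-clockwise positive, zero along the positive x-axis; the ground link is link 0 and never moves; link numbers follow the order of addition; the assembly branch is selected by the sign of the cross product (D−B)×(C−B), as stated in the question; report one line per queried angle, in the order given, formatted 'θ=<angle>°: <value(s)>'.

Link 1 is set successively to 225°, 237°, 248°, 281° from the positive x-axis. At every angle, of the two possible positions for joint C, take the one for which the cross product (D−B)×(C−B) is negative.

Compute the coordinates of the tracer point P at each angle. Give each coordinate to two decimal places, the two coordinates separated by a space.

A=(0,0), D=(7.00,0)
θ=225°: B = A + 3.00·(cos225°, sin225°) = (-2.1213, -2.1213)
θ=225°: |BD| = 9.3647
θ=225°: circle(B,8.00) ∩ circle(D,9.00): a=3.7747, h=7.0535
θ=225°:   candidates: C₊=(-0.0425,5.6039) cross=66.054; C₋=(3.1530,-8.1364) cross=-66.054
θ=225°:   branch - wants cross < 0 → take C=(3.1530,-8.1364) (cross=-66.054)
θ=225°: ex = (C−B)/|BC| = (0.6593,-0.7519); ey = (0.7519,0.6593)
θ=225°: P = B + -0.76·ex + 2.34·ey = (-0.8630,-0.0071)
θ=237°: B = A + 3.00·(cos237°, sin237°) = (-1.6339, -2.5160)
θ=237°: |BD| = 8.9930
θ=237°: circle(B,8.00) ∩ circle(D,9.00): a=3.5513, h=7.1685
θ=237°:   candidates: C₊=(-0.2300,5.3598) cross=64.467; C₋=(3.7812,-8.4047) cross=-64.467
θ=237°:   branch - wants cross < 0 → take C=(3.7812,-8.4047) (cross=-64.467)
θ=237°: ex = (C−B)/|BC| = (0.6769,-0.7361); ey = (0.7361,0.6769)
θ=237°: P = B + -0.76·ex + 2.34·ey = (-0.4259,-0.3727)
θ=248°: B = A + 3.00·(cos248°, sin248°) = (-1.1238, -2.7816)
θ=248°: |BD| = 8.5868
θ=248°: circle(B,8.00) ∩ circle(D,9.00): a=3.3035, h=7.2861
θ=248°:   candidates: C₊=(-0.3586,5.1818) cross=62.564; C₋=(4.3618,-8.6046) cross=-62.564
θ=248°:   branch - wants cross < 0 → take C=(4.3618,-8.6046) (cross=-62.564)
θ=248°: ex = (C−B)/|BC| = (0.6857,-0.7279); ey = (0.7279,0.6857)
θ=248°: P = B + -0.76·ex + 2.34·ey = (0.0583,-0.6238)
θ=281°: B = A + 3.00·(cos281°, sin281°) = (0.5724, -2.9449)
θ=281°: |BD| = 7.0701
θ=281°: circle(B,8.00) ∩ circle(D,9.00): a=2.3328, h=7.6523
θ=281°:   candidates: C₊=(-0.4942,4.9837) cross=54.103; C₋=(5.8806,-8.9301) cross=-54.103
θ=281°:   branch - wants cross < 0 → take C=(5.8806,-8.9301) (cross=-54.103)
θ=281°: ex = (C−B)/|BC| = (0.6635,-0.7482); ey = (0.7482,0.6635)
θ=281°: P = B + -0.76·ex + 2.34·ey = (1.8188,-0.8236)

θ=225°: -0.86 -0.01
θ=237°: -0.43 -0.37
θ=248°: 0.06 -0.62
θ=281°: 1.82 -0.82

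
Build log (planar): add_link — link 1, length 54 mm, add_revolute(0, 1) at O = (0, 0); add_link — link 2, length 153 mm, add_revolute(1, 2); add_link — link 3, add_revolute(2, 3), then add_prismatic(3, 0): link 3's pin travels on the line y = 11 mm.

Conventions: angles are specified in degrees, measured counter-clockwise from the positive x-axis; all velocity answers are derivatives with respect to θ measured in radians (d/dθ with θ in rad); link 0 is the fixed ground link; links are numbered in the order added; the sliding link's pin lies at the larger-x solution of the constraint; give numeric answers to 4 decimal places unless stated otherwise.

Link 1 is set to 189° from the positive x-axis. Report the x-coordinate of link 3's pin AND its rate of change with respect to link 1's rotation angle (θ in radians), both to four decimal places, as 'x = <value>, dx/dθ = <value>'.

geometry: r = 54 mm, L = 153 mm, e = 11 mm
crank pin P = (r cos θ, r sin θ) = (-53.335170, -8.447461)
h = r sin θ − e = -8.447461 − 11 = -19.447461
x = r cos θ + √(L² − h²) = -53.335170 + 151.759007 = 98.423837
dx/dθ = −r sin θ − h·r cos θ/√(L² − h²) (θ in radians; h = -19.447461) = 1.612719

x = 98.4238, dx/dθ = 1.6127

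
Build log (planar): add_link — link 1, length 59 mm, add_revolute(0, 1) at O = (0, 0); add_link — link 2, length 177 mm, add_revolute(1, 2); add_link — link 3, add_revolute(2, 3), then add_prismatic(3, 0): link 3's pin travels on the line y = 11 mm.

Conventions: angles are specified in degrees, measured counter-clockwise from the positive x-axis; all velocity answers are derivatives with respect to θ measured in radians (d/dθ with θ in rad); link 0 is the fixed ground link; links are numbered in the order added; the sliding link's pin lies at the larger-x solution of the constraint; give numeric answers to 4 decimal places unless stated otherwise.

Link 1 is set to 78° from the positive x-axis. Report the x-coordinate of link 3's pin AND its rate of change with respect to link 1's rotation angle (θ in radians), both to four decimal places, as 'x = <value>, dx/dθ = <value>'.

geometry: r = 59 mm, L = 177 mm, e = 11 mm
crank pin P = (r cos θ, r sin θ) = (12.266790, 57.710708)
h = r sin θ − e = 57.710708 − 11 = 46.710708
x = r cos θ + √(L² − h²) = 12.266790 + 170.725246 = 182.992036
dx/dθ = −r sin θ − h·r cos θ/√(L² − h²) (θ in radians; h = 46.710708) = -61.066922

x = 182.9920, dx/dθ = -61.0669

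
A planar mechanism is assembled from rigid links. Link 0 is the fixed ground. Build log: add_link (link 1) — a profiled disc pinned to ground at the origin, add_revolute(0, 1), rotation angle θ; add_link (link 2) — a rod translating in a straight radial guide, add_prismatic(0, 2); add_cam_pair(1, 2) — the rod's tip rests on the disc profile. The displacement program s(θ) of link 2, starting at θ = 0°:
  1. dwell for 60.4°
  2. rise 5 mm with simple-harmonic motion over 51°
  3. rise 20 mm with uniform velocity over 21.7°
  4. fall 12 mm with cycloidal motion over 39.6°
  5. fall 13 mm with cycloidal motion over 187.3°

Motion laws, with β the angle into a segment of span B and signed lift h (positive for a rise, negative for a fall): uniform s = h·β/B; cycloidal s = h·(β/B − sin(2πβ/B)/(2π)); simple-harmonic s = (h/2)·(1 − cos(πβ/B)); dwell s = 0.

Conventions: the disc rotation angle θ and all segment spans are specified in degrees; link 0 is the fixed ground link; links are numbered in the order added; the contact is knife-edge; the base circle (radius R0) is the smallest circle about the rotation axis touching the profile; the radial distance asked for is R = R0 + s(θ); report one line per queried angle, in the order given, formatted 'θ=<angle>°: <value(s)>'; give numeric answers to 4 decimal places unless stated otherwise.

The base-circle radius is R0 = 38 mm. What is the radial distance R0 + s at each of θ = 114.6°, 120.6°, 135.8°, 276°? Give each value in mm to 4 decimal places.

seg 1 [0°–60.4°] dwell: s stays 0.0000
seg 2 [60.4°–111.4°] simple-harmonic, h=5: full span → s += 5 → s = 5.0000
seg 3 [111.4°–133.1°] uniform, h=20: θ=114.6° here. β=3.2, B=21.7. 20·3.2/21.7 = 2.9493 → s = 7.9493
seg 3 [111.4°–133.1°] uniform, h=20: θ=120.6° here. β=9.2, B=21.7. 20·9.2/21.7 = 8.4793 → s = 13.4793
seg 3 [111.4°–133.1°] uniform, h=20: full span → s += 20 → s = 25.0000
seg 4 [133.1°–172.7°] cycloidal, h=-12: θ=135.8° here. β=2.7, B=39.6. -12·(0.0682 − sin(2π·0.0682)/(2π)) = -0.0248 → s = 24.9752
seg 4 [133.1°–172.7°] cycloidal, h=-12: full span → s += -12 → s = 13.0000
seg 5 [172.7°–360°] cycloidal, h=-13: θ=276° here. β=103.3, B=187.3. -13·(0.5515 − sin(2π·0.5515)/(2π)) = -7.8279 → s = 5.1721
θ=114.6°: R = R0 + s = 38 + 7.9493 = 45.9493
θ=120.6°: R = R0 + s = 38 + 13.4793 = 51.4793
θ=135.8°: R = R0 + s = 38 + 24.9752 = 62.9752
θ=276°: R = R0 + s = 38 + 5.1721 = 43.1721

θ=114.6°: 45.9493
θ=120.6°: 51.4793
θ=135.8°: 62.9752
θ=276°: 43.1721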